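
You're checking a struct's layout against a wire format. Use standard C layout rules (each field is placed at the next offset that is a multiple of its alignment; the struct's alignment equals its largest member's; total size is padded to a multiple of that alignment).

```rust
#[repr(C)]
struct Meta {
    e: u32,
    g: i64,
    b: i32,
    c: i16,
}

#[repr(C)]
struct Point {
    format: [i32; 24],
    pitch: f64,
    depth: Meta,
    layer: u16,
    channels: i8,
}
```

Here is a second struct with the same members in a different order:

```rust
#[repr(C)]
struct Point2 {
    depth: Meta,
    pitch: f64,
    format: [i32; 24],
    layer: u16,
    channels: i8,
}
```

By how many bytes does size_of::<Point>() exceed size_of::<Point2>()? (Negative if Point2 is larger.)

Meta: e at 0 (size 4, align 4) → ends 4; pad 4 to align 8 for g; g at 8 (size 8, align 8) → ends 16; b at 16 (size 4, align 4) → ends 20; c at 20 (size 2, align 2) → ends 22; tail pad 2 to reach multiple of 8; total 24 bytes, alignment 8
format at 0 (size 96, align 4) → ends 96
pitch at 96 (size 8, align 8) → ends 104
depth at 104 (size 24, align 8) → ends 128
layer at 128 (size 2, align 2) → ends 130
channels at 130 (size 1, align 1) → ends 131
tail pad 5 to reach multiple of 8
total 136 bytes, alignment 8
— Point2 —
depth at 0 (size 24, align 8) → ends 24
pitch at 24 (size 8, align 8) → ends 32
format at 32 (size 96, align 4) → ends 128
layer at 128 (size 2, align 2) → ends 130
channels at 130 (size 1, align 1) → ends 131
tail pad 5 to reach multiple of 8
total 136 bytes, alignment 8
136 − 136 = 0

0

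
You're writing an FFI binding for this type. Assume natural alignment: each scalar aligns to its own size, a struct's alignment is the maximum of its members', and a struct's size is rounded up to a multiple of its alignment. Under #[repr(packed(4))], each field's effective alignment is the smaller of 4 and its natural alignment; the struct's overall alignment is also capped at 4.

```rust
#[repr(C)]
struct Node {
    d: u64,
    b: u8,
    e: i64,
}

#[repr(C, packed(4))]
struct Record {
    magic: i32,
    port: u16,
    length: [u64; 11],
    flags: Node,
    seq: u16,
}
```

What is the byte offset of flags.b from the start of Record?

104

Node: 0..8  d  (8B, 8-aligned); 8..9  b  (1B, 1-aligned); 9..16  -- padding (7B); 16..24  e  (8B, 8-aligned); sizeof = 24, alignof = 8
0..4  magic  (4B, 4-aligned)
4..6  port  (2B, 2-aligned)
6..8  -- padding (2B)
8..96  length  (88B, 4-aligned)
96..120  flags  (24B, 4-aligned)
within Node: b at 8
96 + 8 = 104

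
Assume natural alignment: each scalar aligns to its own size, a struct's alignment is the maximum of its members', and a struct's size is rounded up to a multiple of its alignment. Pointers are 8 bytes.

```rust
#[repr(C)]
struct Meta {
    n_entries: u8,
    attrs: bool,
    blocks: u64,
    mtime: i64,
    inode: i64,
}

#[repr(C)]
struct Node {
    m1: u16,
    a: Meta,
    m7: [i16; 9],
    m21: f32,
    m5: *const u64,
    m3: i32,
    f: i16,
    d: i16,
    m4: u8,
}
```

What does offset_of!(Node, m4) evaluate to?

Meta: n_entries at 0 (size 1, align 1) → ends 1; attrs at 1 (size 1, align 1) → ends 2; pad 6 to align 8 for blocks; blocks at 8 (size 8, align 8) → ends 16; mtime at 16 (size 8, align 8) → ends 24; inode at 24 (size 8, align 8) → ends 32; total 32 bytes, alignment 8
m1 at 0 (size 2, align 2) → ends 2
pad 6 to align 8 for a
a at 8 (size 32, align 8) → ends 40
m7 at 40 (size 18, align 2) → ends 58
pad 2 to align 4 for m21
m21 at 60 (size 4, align 4) → ends 64
m5 at 64 (size 8, align 8) → ends 72
m3 at 72 (size 4, align 4) → ends 76
f at 76 (size 2, align 2) → ends 78
d at 78 (size 2, align 2) → ends 80
m4 at 80 (size 1, align 1) → ends 81

80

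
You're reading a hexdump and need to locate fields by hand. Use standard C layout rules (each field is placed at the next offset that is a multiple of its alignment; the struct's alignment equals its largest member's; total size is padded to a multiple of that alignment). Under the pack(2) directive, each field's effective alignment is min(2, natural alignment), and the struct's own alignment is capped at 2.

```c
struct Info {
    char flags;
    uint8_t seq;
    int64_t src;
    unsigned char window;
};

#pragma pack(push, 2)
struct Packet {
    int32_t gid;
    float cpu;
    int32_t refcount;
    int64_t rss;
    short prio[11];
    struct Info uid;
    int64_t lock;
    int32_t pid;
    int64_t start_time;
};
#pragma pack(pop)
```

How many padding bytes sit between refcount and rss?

Info: @0: flags [1B, align 1] → 1; @1: seq [1B, align 1] → 2; +6 pad (align 8); @8: src [8B, align 8] → 16; @16: window [1B, align 1] → 17; +7 tail pad (align 8); size 24, align 8
@0: gid [4B, align 2] → 4
@4: cpu [4B, align 2] → 8
@8: refcount [4B, align 2] → 12
@12: rss [8B, align 2] → 20

0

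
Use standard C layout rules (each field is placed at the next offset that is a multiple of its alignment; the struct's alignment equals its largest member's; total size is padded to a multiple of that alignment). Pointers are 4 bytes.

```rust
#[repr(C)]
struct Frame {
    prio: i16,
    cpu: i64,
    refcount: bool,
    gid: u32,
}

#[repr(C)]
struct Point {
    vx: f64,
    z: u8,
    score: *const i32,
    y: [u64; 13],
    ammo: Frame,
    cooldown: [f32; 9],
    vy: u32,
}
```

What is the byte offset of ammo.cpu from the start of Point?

Frame: prio at 0 (size 2, align 2) → ends 2; pad 6 to align 8 for cpu; cpu at 8 (size 8, align 8) → ends 16; refcount at 16 (size 1, align 1) → ends 17; pad 3 to align 4 for gid; gid at 20 (size 4, align 4) → ends 24; total 24 bytes, alignment 8
vx at 0 (size 8, align 8) → ends 8
z at 8 (size 1, align 1) → ends 9
pad 3 to align 4 for score
score at 12 (size 4, align 4) → ends 16
y at 16 (size 104, align 8) → ends 120
ammo at 120 (size 24, align 8) → ends 144
within Frame: cpu at 8
120 + 8 = 128

128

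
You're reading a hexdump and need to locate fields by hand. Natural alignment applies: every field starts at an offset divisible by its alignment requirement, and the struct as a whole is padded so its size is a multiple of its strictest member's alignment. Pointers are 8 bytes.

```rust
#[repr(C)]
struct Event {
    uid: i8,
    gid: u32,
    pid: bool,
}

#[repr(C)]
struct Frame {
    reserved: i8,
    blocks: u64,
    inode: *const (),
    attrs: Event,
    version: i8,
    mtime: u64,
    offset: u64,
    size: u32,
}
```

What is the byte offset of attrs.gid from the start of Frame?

28

Event: uid at 0 (size 1, align 1) → ends 1; pad 3 to align 4 for gid; gid at 4 (size 4, align 4) → ends 8; pid at 8 (size 1, align 1) → ends 9; tail pad 3 to reach multiple of 4; total 12 bytes, alignment 4
reserved at 0 (size 1, align 1) → ends 1
pad 7 to align 8 for blocks
blocks at 8 (size 8, align 8) → ends 16
inode at 16 (size 8, align 8) → ends 24
attrs at 24 (size 12, align 4) → ends 36
within Event: gid at 4
24 + 4 = 28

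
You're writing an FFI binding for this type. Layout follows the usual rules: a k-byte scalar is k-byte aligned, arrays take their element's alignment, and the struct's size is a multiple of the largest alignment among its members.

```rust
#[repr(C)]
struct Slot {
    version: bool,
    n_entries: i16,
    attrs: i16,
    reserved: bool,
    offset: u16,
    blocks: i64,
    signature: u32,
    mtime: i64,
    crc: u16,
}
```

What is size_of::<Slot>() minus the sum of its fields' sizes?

18

version at 0 (size 1, align 1) → ends 1
pad 1 to align 2 for n_entries
n_entries at 2 (size 2, align 2) → ends 4
attrs at 4 (size 2, align 2) → ends 6
reserved at 6 (size 1, align 1) → ends 7
pad 1 to align 2 for offset
offset at 8 (size 2, align 2) → ends 10
pad 6 to align 8 for blocks
blocks at 16 (size 8, align 8) → ends 24
signature at 24 (size 4, align 4) → ends 28
pad 4 to align 8 for mtime
mtime at 32 (size 8, align 8) → ends 40
crc at 40 (size 2, align 2) → ends 42
tail pad 6 to reach multiple of 8
total 48 bytes, alignment 8
data bytes 30, size 48 → padding 18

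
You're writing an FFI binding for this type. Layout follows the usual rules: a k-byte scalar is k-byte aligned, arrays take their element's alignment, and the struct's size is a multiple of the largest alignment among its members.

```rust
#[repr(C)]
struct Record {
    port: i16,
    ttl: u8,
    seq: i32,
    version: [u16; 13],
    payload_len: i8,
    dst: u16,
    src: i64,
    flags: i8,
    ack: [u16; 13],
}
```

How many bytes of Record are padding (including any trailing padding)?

9

@0: port [2B, align 2] → 2
@2: ttl [1B, align 1] → 3
+1 pad (align 4)
@4: seq [4B, align 4] → 8
@8: version [26B, align 2] → 34
@34: payload_len [1B, align 1] → 35
+1 pad (align 2)
@36: dst [2B, align 2] → 38
+2 pad (align 8)
@40: src [8B, align 8] → 48
@48: flags [1B, align 1] → 49
+1 pad (align 2)
@50: ack [26B, align 2] → 76
+4 tail pad (align 8)
size 80, align 8
data bytes 71, size 80 → padding 9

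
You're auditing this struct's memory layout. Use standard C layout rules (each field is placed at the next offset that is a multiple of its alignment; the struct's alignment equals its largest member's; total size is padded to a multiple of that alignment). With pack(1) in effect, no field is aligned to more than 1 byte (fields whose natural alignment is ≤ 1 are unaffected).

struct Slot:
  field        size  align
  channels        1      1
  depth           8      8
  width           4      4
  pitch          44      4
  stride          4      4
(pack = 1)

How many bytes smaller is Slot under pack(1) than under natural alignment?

natural layout:
  @0: channels [1B, align 1] → 1
  +7 pad (align 8)
  @8: depth [8B, align 8] → 16
  @16: width [4B, align 4] → 20
  @20: pitch [44B, align 4] → 64
  @64: stride [4B, align 4] → 68
  +4 tail pad (align 8)
  size 72, align 8
packed(1) layout:
  @0: channels [1B, align 1] → 1
  @1: depth [8B, align 1] → 9
  @9: width [4B, align 1] → 13
  @13: pitch [44B, align 1] → 57
  @57: stride [4B, align 1] → 61
  size 61, align 1
72 − 61 = 11

11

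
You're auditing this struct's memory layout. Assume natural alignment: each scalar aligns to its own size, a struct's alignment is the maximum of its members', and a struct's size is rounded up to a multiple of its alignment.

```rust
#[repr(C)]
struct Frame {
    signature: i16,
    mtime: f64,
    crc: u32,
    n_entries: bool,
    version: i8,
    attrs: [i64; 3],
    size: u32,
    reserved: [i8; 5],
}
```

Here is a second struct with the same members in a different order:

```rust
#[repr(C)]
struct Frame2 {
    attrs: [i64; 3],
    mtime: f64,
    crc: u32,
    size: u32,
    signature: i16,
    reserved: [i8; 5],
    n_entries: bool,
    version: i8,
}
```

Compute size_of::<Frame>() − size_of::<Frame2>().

8

signature at 0 (size 2, align 2) → ends 2
pad 6 to align 8 for mtime
mtime at 8 (size 8, align 8) → ends 16
crc at 16 (size 4, align 4) → ends 20
n_entries at 20 (size 1, align 1) → ends 21
version at 21 (size 1, align 1) → ends 22
pad 2 to align 8 for attrs
attrs at 24 (size 24, align 8) → ends 48
size at 48 (size 4, align 4) → ends 52
reserved at 52 (size 5, align 1) → ends 57
tail pad 7 to reach multiple of 8
total 64 bytes, alignment 8
— Frame2 —
attrs at 0 (size 24, align 8) → ends 24
mtime at 24 (size 8, align 8) → ends 32
crc at 32 (size 4, align 4) → ends 36
size at 36 (size 4, align 4) → ends 40
signature at 40 (size 2, align 2) → ends 42
reserved at 42 (size 5, align 1) → ends 47
n_entries at 47 (size 1, align 1) → ends 48
version at 48 (size 1, align 1) → ends 49
tail pad 7 to reach multiple of 8
total 56 bytes, alignment 8
64 − 56 = 8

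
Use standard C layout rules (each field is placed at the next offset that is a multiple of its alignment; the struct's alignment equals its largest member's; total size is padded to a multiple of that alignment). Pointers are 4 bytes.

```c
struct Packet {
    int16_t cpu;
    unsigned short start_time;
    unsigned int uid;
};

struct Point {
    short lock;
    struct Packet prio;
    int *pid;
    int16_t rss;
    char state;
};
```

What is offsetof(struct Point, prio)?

Packet: cpu at 0 (size 2, align 2) → ends 2; start_time at 2 (size 2, align 2) → ends 4; uid at 4 (size 4, align 4) → ends 8; total 8 bytes, alignment 4
lock at 0 (size 2, align 2) → ends 2
pad 2 to align 4 for prio
prio at 4 (size 8, align 4) → ends 12

4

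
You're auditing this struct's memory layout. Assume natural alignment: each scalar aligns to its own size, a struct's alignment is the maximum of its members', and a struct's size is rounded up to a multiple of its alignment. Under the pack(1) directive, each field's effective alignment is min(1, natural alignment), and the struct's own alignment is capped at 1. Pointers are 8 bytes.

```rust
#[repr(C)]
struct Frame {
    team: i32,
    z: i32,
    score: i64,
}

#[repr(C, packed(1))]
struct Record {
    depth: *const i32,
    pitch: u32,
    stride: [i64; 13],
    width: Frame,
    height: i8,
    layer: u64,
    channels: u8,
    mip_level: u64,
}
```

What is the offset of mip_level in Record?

142

Frame: team at 0 (size 4, align 4) → ends 4; z at 4 (size 4, align 4) → ends 8; score at 8 (size 8, align 8) → ends 16; total 16 bytes, alignment 8
depth at 0 (size 8, align 1) → ends 8
pitch at 8 (size 4, align 1) → ends 12
stride at 12 (size 104, align 1) → ends 116
width at 116 (size 16, align 1) → ends 132
height at 132 (size 1, align 1) → ends 133
layer at 133 (size 8, align 1) → ends 141
channels at 141 (size 1, align 1) → ends 142
mip_level at 142 (size 8, align 1) → ends 150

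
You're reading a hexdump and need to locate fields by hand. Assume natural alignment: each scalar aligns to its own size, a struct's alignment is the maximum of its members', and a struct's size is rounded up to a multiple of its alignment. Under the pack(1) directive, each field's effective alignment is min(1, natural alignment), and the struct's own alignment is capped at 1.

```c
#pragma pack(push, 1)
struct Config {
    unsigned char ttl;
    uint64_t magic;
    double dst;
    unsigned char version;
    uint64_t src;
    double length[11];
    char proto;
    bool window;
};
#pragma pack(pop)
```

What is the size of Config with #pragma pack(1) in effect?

0..1  ttl  (1B, 1-aligned)
1..9  magic  (8B, 1-aligned)
9..17  dst  (8B, 1-aligned)
17..18  version  (1B, 1-aligned)
18..26  src  (8B, 1-aligned)
26..114  length  (88B, 1-aligned)
114..115  proto  (1B, 1-aligned)
115..116  window  (1B, 1-aligned)
sizeof = 116, alignof = 1

116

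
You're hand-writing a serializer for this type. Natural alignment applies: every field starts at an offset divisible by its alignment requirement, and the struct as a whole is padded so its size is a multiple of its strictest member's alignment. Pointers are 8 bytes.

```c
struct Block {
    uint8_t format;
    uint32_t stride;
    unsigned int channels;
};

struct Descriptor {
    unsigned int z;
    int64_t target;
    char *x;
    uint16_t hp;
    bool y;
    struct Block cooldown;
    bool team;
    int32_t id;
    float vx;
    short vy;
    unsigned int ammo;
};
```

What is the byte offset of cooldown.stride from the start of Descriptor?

Block: format at 0 (size 1, align 1) → ends 1; pad 3 to align 4 for stride; stride at 4 (size 4, align 4) → ends 8; channels at 8 (size 4, align 4) → ends 12; total 12 bytes, alignment 4
z at 0 (size 4, align 4) → ends 4
pad 4 to align 8 for target
target at 8 (size 8, align 8) → ends 16
x at 16 (size 8, align 8) → ends 24
hp at 24 (size 2, align 2) → ends 26
y at 26 (size 1, align 1) → ends 27
pad 1 to align 4 for cooldown
cooldown at 28 (size 12, align 4) → ends 40
within Block: stride at 4
28 + 4 = 32

32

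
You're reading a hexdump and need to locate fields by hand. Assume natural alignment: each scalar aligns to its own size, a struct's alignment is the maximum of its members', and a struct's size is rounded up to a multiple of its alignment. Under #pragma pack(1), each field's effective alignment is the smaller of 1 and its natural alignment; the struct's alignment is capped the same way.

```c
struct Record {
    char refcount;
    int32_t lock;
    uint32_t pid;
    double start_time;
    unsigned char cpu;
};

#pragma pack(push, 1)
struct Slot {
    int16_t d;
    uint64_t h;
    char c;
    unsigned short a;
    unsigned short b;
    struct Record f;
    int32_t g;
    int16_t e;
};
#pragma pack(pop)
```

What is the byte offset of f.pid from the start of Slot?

23

Record: refcount at 0 (size 1, align 1) → ends 1; pad 3 to align 4 for lock; lock at 4 (size 4, align 4) → ends 8; pid at 8 (size 4, align 4) → ends 12; pad 4 to align 8 for start_time; start_time at 16 (size 8, align 8) → ends 24; cpu at 24 (size 1, align 1) → ends 25; tail pad 7 to reach multiple of 8; total 32 bytes, alignment 8
d at 0 (size 2, align 1) → ends 2
h at 2 (size 8, align 1) → ends 10
c at 10 (size 1, align 1) → ends 11
a at 11 (size 2, align 1) → ends 13
b at 13 (size 2, align 1) → ends 15
f at 15 (size 32, align 1) → ends 47
within Record: pid at 8
15 + 8 = 23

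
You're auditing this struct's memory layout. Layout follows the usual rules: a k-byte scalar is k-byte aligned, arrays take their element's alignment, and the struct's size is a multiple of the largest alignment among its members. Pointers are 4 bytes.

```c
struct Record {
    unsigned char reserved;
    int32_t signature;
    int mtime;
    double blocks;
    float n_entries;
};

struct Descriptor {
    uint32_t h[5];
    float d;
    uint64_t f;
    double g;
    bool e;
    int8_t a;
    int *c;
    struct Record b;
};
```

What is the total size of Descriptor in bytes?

Record: @0: reserved [1B, align 1] → 1; +3 pad (align 4); @4: signature [4B, align 4] → 8; @8: mtime [4B, align 4] → 12; +4 pad (align 8); @16: blocks [8B, align 8] → 24; @24: n_entries [4B, align 4] → 28; +4 tail pad (align 8); size 32, align 8
@0: h [20B, align 4] → 20
@20: d [4B, align 4] → 24
@24: f [8B, align 8] → 32
@32: g [8B, align 8] → 40
@40: e [1B, align 1] → 41
@41: a [1B, align 1] → 42
+2 pad (align 4)
@44: c [4B, align 4] → 48
@48: b [32B, align 8] → 80
size 80, align 8

80 bytes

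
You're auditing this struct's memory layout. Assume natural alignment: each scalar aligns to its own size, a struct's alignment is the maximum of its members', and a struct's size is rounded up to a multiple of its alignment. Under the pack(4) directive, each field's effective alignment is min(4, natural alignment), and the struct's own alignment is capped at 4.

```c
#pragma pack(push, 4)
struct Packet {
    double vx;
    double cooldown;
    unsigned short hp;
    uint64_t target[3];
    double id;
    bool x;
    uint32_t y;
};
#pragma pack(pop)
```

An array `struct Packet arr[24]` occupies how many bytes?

0..8  vx  (8B, 4-aligned)
8..16  cooldown  (8B, 4-aligned)
16..18  hp  (2B, 2-aligned)
18..20  -- padding (2B)
20..44  target  (24B, 4-aligned)
44..52  id  (8B, 4-aligned)
52..53  x  (1B, 1-aligned)
53..56  -- padding (3B)
56..60  y  (4B, 4-aligned)
sizeof = 60, alignof = 4
array of 24: 24 × 60 = 1440

1440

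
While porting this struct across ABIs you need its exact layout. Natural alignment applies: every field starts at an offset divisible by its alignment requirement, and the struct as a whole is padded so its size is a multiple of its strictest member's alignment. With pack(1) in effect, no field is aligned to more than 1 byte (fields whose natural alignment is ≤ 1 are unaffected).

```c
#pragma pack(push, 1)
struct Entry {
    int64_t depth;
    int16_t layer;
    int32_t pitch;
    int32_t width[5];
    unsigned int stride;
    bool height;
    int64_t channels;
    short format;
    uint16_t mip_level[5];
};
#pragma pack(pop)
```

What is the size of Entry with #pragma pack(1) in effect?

59

depth at 0 (size 8, align 1) → ends 8
layer at 8 (size 2, align 1) → ends 10
pitch at 10 (size 4, align 1) → ends 14
width at 14 (size 20, align 1) → ends 34
stride at 34 (size 4, align 1) → ends 38
height at 38 (size 1, align 1) → ends 39
channels at 39 (size 8, align 1) → ends 47
format at 47 (size 2, align 1) → ends 49
mip_level at 49 (size 10, align 1) → ends 59
total 59 bytes, alignment 1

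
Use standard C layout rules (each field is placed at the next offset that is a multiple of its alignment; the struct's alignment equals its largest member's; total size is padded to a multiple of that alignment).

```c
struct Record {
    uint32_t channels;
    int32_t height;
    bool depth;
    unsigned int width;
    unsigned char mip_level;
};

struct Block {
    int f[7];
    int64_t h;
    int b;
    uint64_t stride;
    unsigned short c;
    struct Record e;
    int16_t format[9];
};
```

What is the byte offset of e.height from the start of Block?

Record: 0..4  channels  (4B, 4-aligned); 4..8  height  (4B, 4-aligned); 8..9  depth  (1B, 1-aligned); 9..12  -- padding (3B); 12..16  width  (4B, 4-aligned); 16..17  mip_level  (1B, 1-aligned); 17..20  -- tail padding (3B); sizeof = 20, alignof = 4
0..28  f  (28B, 4-aligned)
28..32  -- padding (4B)
32..40  h  (8B, 8-aligned)
40..44  b  (4B, 4-aligned)
44..48  -- padding (4B)
48..56  stride  (8B, 8-aligned)
56..58  c  (2B, 2-aligned)
58..60  -- padding (2B)
60..80  e  (20B, 4-aligned)
within Record: height at 4
60 + 4 = 64

64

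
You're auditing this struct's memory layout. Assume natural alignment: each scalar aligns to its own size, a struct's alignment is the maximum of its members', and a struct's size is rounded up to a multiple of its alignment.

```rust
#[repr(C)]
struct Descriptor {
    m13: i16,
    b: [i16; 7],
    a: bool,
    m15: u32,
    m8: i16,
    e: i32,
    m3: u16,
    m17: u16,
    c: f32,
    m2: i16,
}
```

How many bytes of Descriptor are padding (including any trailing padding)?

@0: m13 [2B, align 2] → 2
@2: b [14B, align 2] → 16
@16: a [1B, align 1] → 17
+3 pad (align 4)
@20: m15 [4B, align 4] → 24
@24: m8 [2B, align 2] → 26
+2 pad (align 4)
@28: e [4B, align 4] → 32
@32: m3 [2B, align 2] → 34
@34: m17 [2B, align 2] → 36
@36: c [4B, align 4] → 40
@40: m2 [2B, align 2] → 42
+2 tail pad (align 4)
size 44, align 4
data bytes 37, size 44 → padding 7

7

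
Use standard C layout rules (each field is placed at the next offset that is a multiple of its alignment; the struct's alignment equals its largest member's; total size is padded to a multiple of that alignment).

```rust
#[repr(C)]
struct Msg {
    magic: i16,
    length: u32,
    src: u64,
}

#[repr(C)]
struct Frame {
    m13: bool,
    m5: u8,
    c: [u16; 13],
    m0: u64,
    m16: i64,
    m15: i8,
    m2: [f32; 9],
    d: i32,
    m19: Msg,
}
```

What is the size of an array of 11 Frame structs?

Msg: 0..2  magic  (2B, 2-aligned); 2..4  -- padding (2B); 4..8  length  (4B, 4-aligned); 8..16  src  (8B, 8-aligned); sizeof = 16, alignof = 8
0..1  m13  (1B, 1-aligned)
1..2  m5  (1B, 1-aligned)
2..28  c  (26B, 2-aligned)
28..32  -- padding (4B)
32..40  m0  (8B, 8-aligned)
40..48  m16  (8B, 8-aligned)
48..49  m15  (1B, 1-aligned)
49..52  -- padding (3B)
52..88  m2  (36B, 4-aligned)
88..92  d  (4B, 4-aligned)
92..96  -- padding (4B)
96..112  m19  (16B, 8-aligned)
sizeof = 112, alignof = 8
array of 11: 11 × 112 = 1232

1232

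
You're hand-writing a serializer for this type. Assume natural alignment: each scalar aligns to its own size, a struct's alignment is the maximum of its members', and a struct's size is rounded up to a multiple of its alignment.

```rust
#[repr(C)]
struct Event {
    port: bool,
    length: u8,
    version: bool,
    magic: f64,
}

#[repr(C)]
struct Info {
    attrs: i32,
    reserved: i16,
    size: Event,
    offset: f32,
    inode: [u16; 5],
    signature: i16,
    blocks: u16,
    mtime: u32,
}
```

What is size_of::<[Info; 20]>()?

Event: port at 0 (size 1, align 1) → ends 1; length at 1 (size 1, align 1) → ends 2; version at 2 (size 1, align 1) → ends 3; pad 5 to align 8 for magic; magic at 8 (size 8, align 8) → ends 16; total 16 bytes, alignment 8
attrs at 0 (size 4, align 4) → ends 4
reserved at 4 (size 2, align 2) → ends 6
pad 2 to align 8 for size
size at 8 (size 16, align 8) → ends 24
offset at 24 (size 4, align 4) → ends 28
inode at 28 (size 10, align 2) → ends 38
signature at 38 (size 2, align 2) → ends 40
blocks at 40 (size 2, align 2) → ends 42
pad 2 to align 4 for mtime
mtime at 44 (size 4, align 4) → ends 48
total 48 bytes, alignment 8
array of 20: 20 × 48 = 960

960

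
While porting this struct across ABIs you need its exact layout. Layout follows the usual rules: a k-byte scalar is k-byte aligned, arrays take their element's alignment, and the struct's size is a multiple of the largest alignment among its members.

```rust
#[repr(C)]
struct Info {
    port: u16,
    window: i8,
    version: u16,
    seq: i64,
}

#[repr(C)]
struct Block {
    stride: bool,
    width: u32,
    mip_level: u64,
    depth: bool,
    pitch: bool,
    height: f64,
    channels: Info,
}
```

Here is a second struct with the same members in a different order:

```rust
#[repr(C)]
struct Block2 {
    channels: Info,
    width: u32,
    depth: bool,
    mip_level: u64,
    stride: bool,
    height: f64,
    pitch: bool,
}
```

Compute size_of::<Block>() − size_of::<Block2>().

-8

Info: port at 0 (size 2, align 2) → ends 2; window at 2 (size 1, align 1) → ends 3; pad 1 to align 2 for version; version at 4 (size 2, align 2) → ends 6; pad 2 to align 8 for seq; seq at 8 (size 8, align 8) → ends 16; total 16 bytes, alignment 8
stride at 0 (size 1, align 1) → ends 1
pad 3 to align 4 for width
width at 4 (size 4, align 4) → ends 8
mip_level at 8 (size 8, align 8) → ends 16
depth at 16 (size 1, align 1) → ends 17
pitch at 17 (size 1, align 1) → ends 18
pad 6 to align 8 for height
height at 24 (size 8, align 8) → ends 32
channels at 32 (size 16, align 8) → ends 48
total 48 bytes, alignment 8
— Block2 —
channels at 0 (size 16, align 8) → ends 16
width at 16 (size 4, align 4) → ends 20
depth at 20 (size 1, align 1) → ends 21
pad 3 to align 8 for mip_level
mip_level at 24 (size 8, align 8) → ends 32
stride at 32 (size 1, align 1) → ends 33
pad 7 to align 8 for height
height at 40 (size 8, align 8) → ends 48
pitch at 48 (size 1, align 1) → ends 49
tail pad 7 to reach multiple of 8
total 56 bytes, alignment 8
48 − 56 = -8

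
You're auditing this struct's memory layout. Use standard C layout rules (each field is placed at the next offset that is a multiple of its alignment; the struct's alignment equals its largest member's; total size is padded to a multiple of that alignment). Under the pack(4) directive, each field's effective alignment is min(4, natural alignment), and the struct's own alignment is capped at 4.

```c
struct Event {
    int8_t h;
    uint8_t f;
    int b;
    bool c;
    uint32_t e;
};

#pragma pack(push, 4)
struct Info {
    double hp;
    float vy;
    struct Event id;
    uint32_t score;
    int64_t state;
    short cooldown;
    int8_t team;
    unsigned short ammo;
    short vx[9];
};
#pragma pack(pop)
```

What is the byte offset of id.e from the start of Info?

24

Event: 0..1  h  (1B, 1-aligned); 1..2  f  (1B, 1-aligned); 2..4  -- padding (2B); 4..8  b  (4B, 4-aligned); 8..9  c  (1B, 1-aligned); 9..12  -- padding (3B); 12..16  e  (4B, 4-aligned); sizeof = 16, alignof = 4
0..8  hp  (8B, 4-aligned)
8..12  vy  (4B, 4-aligned)
12..28  id  (16B, 4-aligned)
within Event: e at 12
12 + 12 = 24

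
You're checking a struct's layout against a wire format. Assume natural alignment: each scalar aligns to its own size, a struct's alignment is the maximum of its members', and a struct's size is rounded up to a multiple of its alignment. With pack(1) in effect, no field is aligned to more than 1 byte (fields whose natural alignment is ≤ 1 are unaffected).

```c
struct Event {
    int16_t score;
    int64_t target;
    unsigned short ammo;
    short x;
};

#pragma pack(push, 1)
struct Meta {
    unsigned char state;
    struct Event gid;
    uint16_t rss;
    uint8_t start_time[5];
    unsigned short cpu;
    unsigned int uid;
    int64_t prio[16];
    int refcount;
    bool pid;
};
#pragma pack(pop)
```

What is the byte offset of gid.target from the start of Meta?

9

Event: 0..2  score  (2B, 2-aligned); 2..8  -- padding (6B); 8..16  target  (8B, 8-aligned); 16..18  ammo  (2B, 2-aligned); 18..20  x  (2B, 2-aligned); 20..24  -- tail padding (4B); sizeof = 24, alignof = 8
0..1  state  (1B, 1-aligned)
1..25  gid  (24B, 1-aligned)
within Event: target at 8
1 + 8 = 9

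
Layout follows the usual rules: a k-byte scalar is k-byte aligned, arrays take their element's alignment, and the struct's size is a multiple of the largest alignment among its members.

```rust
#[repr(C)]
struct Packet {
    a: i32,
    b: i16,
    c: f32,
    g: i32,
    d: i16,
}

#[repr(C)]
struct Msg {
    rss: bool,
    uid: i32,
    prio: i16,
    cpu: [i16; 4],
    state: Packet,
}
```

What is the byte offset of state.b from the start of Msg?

Packet: a at 0 (size 4, align 4) → ends 4; b at 4 (size 2, align 2) → ends 6; pad 2 to align 4 for c; c at 8 (size 4, align 4) → ends 12; g at 12 (size 4, align 4) → ends 16; d at 16 (size 2, align 2) → ends 18; tail pad 2 to reach multiple of 4; total 20 bytes, alignment 4
rss at 0 (size 1, align 1) → ends 1
pad 3 to align 4 for uid
uid at 4 (size 4, align 4) → ends 8
prio at 8 (size 2, align 2) → ends 10
cpu at 10 (size 8, align 2) → ends 18
pad 2 to align 4 for state
state at 20 (size 20, align 4) → ends 40
within Packet: b at 4
20 + 4 = 24

24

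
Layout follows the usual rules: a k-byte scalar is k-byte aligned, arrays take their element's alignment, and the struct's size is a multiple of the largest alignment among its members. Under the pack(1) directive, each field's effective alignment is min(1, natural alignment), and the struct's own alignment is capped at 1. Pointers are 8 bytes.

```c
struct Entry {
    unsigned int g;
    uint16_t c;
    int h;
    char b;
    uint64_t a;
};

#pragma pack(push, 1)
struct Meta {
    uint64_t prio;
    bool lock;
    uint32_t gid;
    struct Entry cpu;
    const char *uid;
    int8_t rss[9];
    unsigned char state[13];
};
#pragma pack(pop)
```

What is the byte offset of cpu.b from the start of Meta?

Entry: 0..4  g  (4B, 4-aligned); 4..6  c  (2B, 2-aligned); 6..8  -- padding (2B); 8..12  h  (4B, 4-aligned); 12..13  b  (1B, 1-aligned); 13..16  -- padding (3B); 16..24  a  (8B, 8-aligned); sizeof = 24, alignof = 8
0..8  prio  (8B, 1-aligned)
8..9  lock  (1B, 1-aligned)
9..13  gid  (4B, 1-aligned)
13..37  cpu  (24B, 1-aligned)
within Entry: b at 12
13 + 12 = 25

25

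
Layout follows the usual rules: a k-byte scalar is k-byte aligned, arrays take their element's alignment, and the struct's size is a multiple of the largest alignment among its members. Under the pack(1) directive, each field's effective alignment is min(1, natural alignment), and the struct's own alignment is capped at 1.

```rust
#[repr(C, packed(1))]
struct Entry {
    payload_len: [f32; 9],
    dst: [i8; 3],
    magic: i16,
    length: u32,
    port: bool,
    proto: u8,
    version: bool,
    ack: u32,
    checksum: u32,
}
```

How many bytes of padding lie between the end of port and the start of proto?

payload_len at 0 (size 36, align 1) → ends 36
dst at 36 (size 3, align 1) → ends 39
magic at 39 (size 2, align 1) → ends 41
length at 41 (size 4, align 1) → ends 45
port at 45 (size 1, align 1) → ends 46
proto at 46 (size 1, align 1) → ends 47

0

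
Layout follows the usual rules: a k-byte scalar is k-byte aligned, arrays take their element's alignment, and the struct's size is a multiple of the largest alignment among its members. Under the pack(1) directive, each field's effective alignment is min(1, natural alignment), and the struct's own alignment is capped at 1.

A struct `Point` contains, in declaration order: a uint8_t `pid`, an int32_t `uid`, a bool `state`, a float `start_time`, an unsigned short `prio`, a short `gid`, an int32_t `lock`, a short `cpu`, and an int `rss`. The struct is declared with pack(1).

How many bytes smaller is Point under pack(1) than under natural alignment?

natural layout:
  pid at 0 (size 1, align 1) → ends 1
  pad 3 to align 4 for uid
  uid at 4 (size 4, align 4) → ends 8
  state at 8 (size 1, align 1) → ends 9
  pad 3 to align 4 for start_time
  start_time at 12 (size 4, align 4) → ends 16
  prio at 16 (size 2, align 2) → ends 18
  gid at 18 (size 2, align 2) → ends 20
  lock at 20 (size 4, align 4) → ends 24
  cpu at 24 (size 2, align 2) → ends 26
  pad 2 to align 4 for rss
  rss at 28 (size 4, align 4) → ends 32
  total 32 bytes, alignment 4
packed(1) layout:
  pid at 0 (size 1, align 1) → ends 1
  uid at 1 (size 4, align 1) → ends 5
  state at 5 (size 1, align 1) → ends 6
  start_time at 6 (size 4, align 1) → ends 10
  prio at 10 (size 2, align 1) → ends 12
  gid at 12 (size 2, align 1) → ends 14
  lock at 14 (size 4, align 1) → ends 18
  cpu at 18 (size 2, align 1) → ends 20
  rss at 20 (size 4, align 1) → ends 24
  total 24 bytes, alignment 1
32 − 24 = 8

8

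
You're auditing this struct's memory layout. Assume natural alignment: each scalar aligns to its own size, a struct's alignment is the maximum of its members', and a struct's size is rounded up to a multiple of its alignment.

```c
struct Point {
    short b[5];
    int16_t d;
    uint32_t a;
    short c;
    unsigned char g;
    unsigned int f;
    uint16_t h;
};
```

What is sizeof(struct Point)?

@0: b [10B, align 2] → 10
@10: d [2B, align 2] → 12
@12: a [4B, align 4] → 16
@16: c [2B, align 2] → 18
@18: g [1B, align 1] → 19
+1 pad (align 4)
@20: f [4B, align 4] → 24
@24: h [2B, align 2] → 26
+2 tail pad (align 4)
size 28, align 4

28 bytes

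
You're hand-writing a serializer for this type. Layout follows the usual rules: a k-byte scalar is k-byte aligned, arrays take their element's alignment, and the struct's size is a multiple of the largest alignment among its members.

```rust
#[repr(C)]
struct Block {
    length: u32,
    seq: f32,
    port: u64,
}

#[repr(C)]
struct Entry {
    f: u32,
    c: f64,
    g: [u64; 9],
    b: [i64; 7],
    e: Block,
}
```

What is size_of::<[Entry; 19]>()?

Block: @0: length [4B, align 4] → 4; @4: seq [4B, align 4] → 8; @8: port [8B, align 8] → 16; size 16, align 8
@0: f [4B, align 4] → 4
+4 pad (align 8)
@8: c [8B, align 8] → 16
@16: g [72B, align 8] → 88
@88: b [56B, align 8] → 144
@144: e [16B, align 8] → 160
size 160, align 8
array of 19: 19 × 160 = 3040

3040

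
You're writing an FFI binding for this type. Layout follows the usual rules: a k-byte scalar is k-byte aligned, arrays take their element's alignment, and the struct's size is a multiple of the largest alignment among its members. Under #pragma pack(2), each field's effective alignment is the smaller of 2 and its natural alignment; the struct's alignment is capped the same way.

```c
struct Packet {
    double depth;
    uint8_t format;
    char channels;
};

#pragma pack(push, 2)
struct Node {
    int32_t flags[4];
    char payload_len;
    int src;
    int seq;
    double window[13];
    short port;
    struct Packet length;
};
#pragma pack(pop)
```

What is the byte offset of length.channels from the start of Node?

141

Packet: @0: depth [8B, align 8] → 8; @8: format [1B, align 1] → 9; @9: channels [1B, align 1] → 10; +6 tail pad (align 8); size 16, align 8
@0: flags [16B, align 2] → 16
@16: payload_len [1B, align 1] → 17
+1 pad (align 2)
@18: src [4B, align 2] → 22
@22: seq [4B, align 2] → 26
@26: window [104B, align 2] → 130
@130: port [2B, align 2] → 132
@132: length [16B, align 2] → 148
within Packet: channels at 9
132 + 9 = 141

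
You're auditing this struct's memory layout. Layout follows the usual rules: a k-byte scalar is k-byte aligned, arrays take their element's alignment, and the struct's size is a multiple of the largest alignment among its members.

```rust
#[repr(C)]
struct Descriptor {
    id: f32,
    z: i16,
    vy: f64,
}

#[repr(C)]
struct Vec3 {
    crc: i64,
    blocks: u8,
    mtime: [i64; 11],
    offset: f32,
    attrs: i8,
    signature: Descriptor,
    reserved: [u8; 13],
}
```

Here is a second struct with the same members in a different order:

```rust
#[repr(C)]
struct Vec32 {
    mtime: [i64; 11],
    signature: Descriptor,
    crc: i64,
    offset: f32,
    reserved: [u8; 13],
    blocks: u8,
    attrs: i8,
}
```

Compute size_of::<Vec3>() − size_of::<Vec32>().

Descriptor: 0..4  id  (4B, 4-aligned); 4..6  z  (2B, 2-aligned); 6..8  -- padding (2B); 8..16  vy  (8B, 8-aligned); sizeof = 16, alignof = 8
0..8  crc  (8B, 8-aligned)
8..9  blocks  (1B, 1-aligned)
9..16  -- padding (7B)
16..104  mtime  (88B, 8-aligned)
104..108  offset  (4B, 4-aligned)
108..109  attrs  (1B, 1-aligned)
109..112  -- padding (3B)
112..128  signature  (16B, 8-aligned)
128..141  reserved  (13B, 1-aligned)
141..144  -- tail padding (3B)
sizeof = 144, alignof = 8
— Vec32 —
0..88  mtime  (88B, 8-aligned)
88..104  signature  (16B, 8-aligned)
104..112  crc  (8B, 8-aligned)
112..116  offset  (4B, 4-aligned)
116..129  reserved  (13B, 1-aligned)
129..130  blocks  (1B, 1-aligned)
130..131  attrs  (1B, 1-aligned)
131..136  -- tail padding (5B)
sizeof = 136, alignof = 8
144 − 136 = 8

8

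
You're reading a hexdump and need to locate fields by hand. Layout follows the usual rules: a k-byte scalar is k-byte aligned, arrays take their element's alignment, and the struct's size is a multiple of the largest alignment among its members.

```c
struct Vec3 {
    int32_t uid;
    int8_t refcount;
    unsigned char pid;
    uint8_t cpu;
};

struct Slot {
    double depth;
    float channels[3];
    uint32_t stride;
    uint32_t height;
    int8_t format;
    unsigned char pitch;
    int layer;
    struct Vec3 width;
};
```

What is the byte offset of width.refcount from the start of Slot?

Vec3: @0: uid [4B, align 4] → 4; @4: refcount [1B, align 1] → 5; @5: pid [1B, align 1] → 6; @6: cpu [1B, align 1] → 7; +1 tail pad (align 4); size 8, align 4
@0: depth [8B, align 8] → 8
@8: channels [12B, align 4] → 20
@20: stride [4B, align 4] → 24
@24: height [4B, align 4] → 28
@28: format [1B, align 1] → 29
@29: pitch [1B, align 1] → 30
+2 pad (align 4)
@32: layer [4B, align 4] → 36
@36: width [8B, align 4] → 44
within Vec3: refcount at 4
36 + 4 = 40

40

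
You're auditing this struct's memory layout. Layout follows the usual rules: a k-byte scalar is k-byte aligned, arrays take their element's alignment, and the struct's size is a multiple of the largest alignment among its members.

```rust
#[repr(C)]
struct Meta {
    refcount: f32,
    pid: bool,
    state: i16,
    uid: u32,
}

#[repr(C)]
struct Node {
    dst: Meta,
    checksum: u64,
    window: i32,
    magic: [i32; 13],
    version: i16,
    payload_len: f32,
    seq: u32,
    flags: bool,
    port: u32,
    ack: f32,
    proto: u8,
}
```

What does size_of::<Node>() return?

Meta: 0..4  refcount  (4B, 4-aligned); 4..5  pid  (1B, 1-aligned); 5..6  -- padding (1B); 6..8  state  (2B, 2-aligned); 8..12  uid  (4B, 4-aligned); sizeof = 12, alignof = 4
0..12  dst  (12B, 4-aligned)
12..16  -- padding (4B)
16..24  checksum  (8B, 8-aligned)
24..28  window  (4B, 4-aligned)
28..80  magic  (52B, 4-aligned)
80..82  version  (2B, 2-aligned)
82..84  -- padding (2B)
84..88  payload_len  (4B, 4-aligned)
88..92  seq  (4B, 4-aligned)
92..93  flags  (1B, 1-aligned)
93..96  -- padding (3B)
96..100  port  (4B, 4-aligned)
100..104  ack  (4B, 4-aligned)
104..105  proto  (1B, 1-aligned)
105..112  -- tail padding (7B)
sizeof = 112, alignof = 8

112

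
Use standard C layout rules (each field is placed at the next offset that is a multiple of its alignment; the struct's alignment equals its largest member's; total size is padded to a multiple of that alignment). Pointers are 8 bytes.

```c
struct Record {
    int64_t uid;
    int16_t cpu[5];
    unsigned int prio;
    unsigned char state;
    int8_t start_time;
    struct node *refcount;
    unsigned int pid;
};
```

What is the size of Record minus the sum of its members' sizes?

0..8  uid  (8B, 8-aligned)
8..18  cpu  (10B, 2-aligned)
18..20  -- padding (2B)
20..24  prio  (4B, 4-aligned)
24..25  state  (1B, 1-aligned)
25..26  start_time  (1B, 1-aligned)
26..32  -- padding (6B)
32..40  refcount  (8B, 8-aligned)
40..44  pid  (4B, 4-aligned)
44..48  -- tail padding (4B)
sizeof = 48, alignof = 8
data bytes 36, size 48 → padding 12

12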